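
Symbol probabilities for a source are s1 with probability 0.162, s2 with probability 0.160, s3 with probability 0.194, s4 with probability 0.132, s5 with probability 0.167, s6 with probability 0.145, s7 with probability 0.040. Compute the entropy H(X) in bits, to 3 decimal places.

2.714 bits

H = −Σ pᵢ log₂ pᵢ.
−0.162·log₂(0.162) = 0.4254
−0.160·log₂(0.160) = 0.4230
−0.194·log₂(0.194) = 0.4590
−0.132·log₂(0.132) = 0.3856
−0.167·log₂(0.167) = 0.4312
−0.145·log₂(0.145) = 0.4040
−0.040·log₂(0.040) = 0.1858
Sum ≈ 2.7139 → 2.714 bits.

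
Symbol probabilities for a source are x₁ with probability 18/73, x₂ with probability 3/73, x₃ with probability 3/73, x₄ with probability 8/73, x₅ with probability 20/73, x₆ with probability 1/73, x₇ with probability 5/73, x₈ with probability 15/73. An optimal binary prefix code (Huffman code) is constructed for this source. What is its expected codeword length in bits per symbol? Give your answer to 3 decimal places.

Repeatedly combine the two least-probable nodes; the expected code length is the sum of the merged weights.
merge 1/73 + 3/73 → 4/73
merge 3/73 + 4/73 → 7/73
merge 5/73 + 7/73 → 12/73
merge 8/73 + 12/73 → 20/73
merge 15/73 + 18/73 → 33/73
merge 20/73 + 20/73 → 40/73
merge 33/73 + 40/73 → 1
L = 4/73 + 7/73 + 12/73 + 20/73 + 33/73 + 40/73 + 1 = 189/73 ≈ 2.589 bits/symbol.

2.589 bits/symbol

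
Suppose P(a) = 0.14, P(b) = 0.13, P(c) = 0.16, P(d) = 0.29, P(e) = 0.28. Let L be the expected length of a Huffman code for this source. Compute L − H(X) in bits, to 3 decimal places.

0.035 bits

Entropy H = −Σ p log₂ p ≈ 2.2349 bits.
Huffman merges: 13/100+7/50→27/100; 4/25+27/100→43/100; 7/25+29/100→57/100; 43/100+57/100→1. L = 227/100 ≈ 2.2700.
L − H = 2.2700 − 2.2349 = 0.035 bits.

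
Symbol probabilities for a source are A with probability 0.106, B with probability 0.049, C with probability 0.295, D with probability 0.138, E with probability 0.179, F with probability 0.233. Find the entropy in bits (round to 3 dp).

H = −Σ pᵢ log₂ pᵢ.
−0.106·log₂(0.106) = 0.3432
−0.049·log₂(0.049) = 0.2132
−0.295·log₂(0.295) = 0.5196
−0.138·log₂(0.138) = 0.3943
−0.179·log₂(0.179) = 0.4443
−0.233·log₂(0.233) = 0.4897
Sum ≈ 2.4042 → 2.404 bits.

2.404 bits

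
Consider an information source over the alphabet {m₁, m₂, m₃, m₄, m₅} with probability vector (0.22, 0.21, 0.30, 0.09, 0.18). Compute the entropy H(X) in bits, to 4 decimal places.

H = −Σ pᵢ log₂ pᵢ.
−0.22·log₂(0.22) = 0.4806
−0.21·log₂(0.21) = 0.4728
−0.30·log₂(0.30) = 0.5211
−0.09·log₂(0.09) = 0.3127
−0.18·log₂(0.18) = 0.4453
Sum ≈ 2.2324 → 2.2324 bits.

2.2324 bits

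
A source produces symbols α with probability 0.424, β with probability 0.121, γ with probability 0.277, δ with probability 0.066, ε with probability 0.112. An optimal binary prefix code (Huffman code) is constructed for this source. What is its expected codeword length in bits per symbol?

2.053 bits/symbol

Repeatedly combine the two least-probable nodes; the expected code length is the sum of the merged weights.
merge 33/500 + 14/125 → 89/500
merge 121/1000 + 89/500 → 299/1000
merge 277/1000 + 299/1000 → 72/125
merge 53/125 + 72/125 → 1
L = 89/500 + 299/1000 + 72/125 + 1 = 2053/1000 = 2.053 bits/symbol.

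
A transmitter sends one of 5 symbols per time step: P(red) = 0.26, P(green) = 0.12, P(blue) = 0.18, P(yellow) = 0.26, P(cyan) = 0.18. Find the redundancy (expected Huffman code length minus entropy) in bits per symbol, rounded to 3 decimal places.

Entropy H = −Σ p log₂ p ≈ 2.2683 bits.
Huffman merges: 3/25+9/50→3/10; 9/50+13/50→11/25; 13/50+3/10→14/25; 11/25+14/25→1. L = 23/10 ≈ 2.3000.
L − H = 2.3000 − 2.2683 = 0.032 bits.

0.032 bits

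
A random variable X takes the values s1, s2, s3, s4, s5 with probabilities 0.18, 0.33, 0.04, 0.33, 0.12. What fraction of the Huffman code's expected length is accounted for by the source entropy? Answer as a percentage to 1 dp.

95.1%

Entropy H = −Σ p log₂ p ≈ 2.0538 bits.
Huffman merges: 1/25+3/25→4/25; 4/25+9/50→17/50; 33/100+33/100→33/50; 17/50+33/50→1. L = 54/25 ≈ 2.1600.
Efficiency = H/L = 2.0538/2.1600 = 95.1%.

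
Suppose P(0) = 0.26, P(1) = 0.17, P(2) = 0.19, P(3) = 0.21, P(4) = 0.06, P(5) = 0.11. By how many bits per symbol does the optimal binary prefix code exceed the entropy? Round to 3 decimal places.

0.048 bits

Entropy H = −Σ p log₂ p ≈ 2.4617 bits.
Huffman merges: 3/50+11/100→17/100; 17/100+17/100→17/50; 19/100+21/100→2/5; 13/50+17/50→3/5; 2/5+3/5→1. L = 251/100 ≈ 2.5100.
L − H = 2.5100 − 2.4617 = 0.048 bits.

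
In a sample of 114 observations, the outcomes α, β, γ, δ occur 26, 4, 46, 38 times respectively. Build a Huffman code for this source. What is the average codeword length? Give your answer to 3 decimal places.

Probabilities are the counts divided by 114.
Repeatedly combine the two least-probable nodes; the expected code length is the sum of the merged weights.
merge 2/57 + 13/57 → 5/19
merge 5/19 + 1/3 → 34/57
merge 23/57 + 34/57 → 1
L = 5/19 + 34/57 + 1 = 106/57 ≈ 1.860 bits/symbol.

1.860 bits/symbol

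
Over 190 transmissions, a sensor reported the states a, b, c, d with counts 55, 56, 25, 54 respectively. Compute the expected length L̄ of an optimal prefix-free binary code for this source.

2 bits/symbol

Probabilities are the counts divided by 190.
Repeatedly combine the two least-probable nodes; the expected code length is the sum of the merged weights.
merge 5/38 + 27/95 → 79/190
merge 11/38 + 28/95 → 111/190
merge 79/190 + 111/190 → 1
L = 79/190 + 111/190 + 1 = 2 bits/symbol.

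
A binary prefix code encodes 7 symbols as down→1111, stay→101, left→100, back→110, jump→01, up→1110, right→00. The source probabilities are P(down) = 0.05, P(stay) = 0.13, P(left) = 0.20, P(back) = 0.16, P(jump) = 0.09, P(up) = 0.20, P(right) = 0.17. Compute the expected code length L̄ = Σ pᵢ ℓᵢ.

L̄ = Σ pᵢ·ℓᵢ = 0.05·4 + 0.13·3 + 0.20·3 + 0.16·3 + 0.09·2 + 0.20·4 + 0.17·2 = 2.99 bits/symbol.

2.99 bits/symbol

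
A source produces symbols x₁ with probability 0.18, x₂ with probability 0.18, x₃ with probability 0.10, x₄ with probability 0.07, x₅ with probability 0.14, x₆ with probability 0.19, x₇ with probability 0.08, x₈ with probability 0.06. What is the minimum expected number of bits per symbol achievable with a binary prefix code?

Repeatedly combine the two least-probable nodes; the expected code length is the sum of the merged weights.
merge 3/50 + 7/100 → 13/100
merge 2/25 + 1/10 → 9/50
merge 13/100 + 7/50 → 27/100
merge 9/50 + 9/50 → 9/25
merge 9/50 + 19/100 → 37/100
merge 27/100 + 9/25 → 63/100
merge 37/100 + 63/100 → 1
L = 13/100 + 9/50 + 27/100 + 9/25 + 37/100 + 63/100 + 1 = 147/50 = 2.94 bits/symbol.

2.94 bits/symbol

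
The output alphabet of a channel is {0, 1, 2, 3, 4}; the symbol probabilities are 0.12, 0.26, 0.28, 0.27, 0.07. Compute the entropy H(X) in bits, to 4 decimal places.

2.1652 bits

H = −Σ pᵢ log₂ pᵢ.
−0.12·log₂(0.12) = 0.3671
−0.26·log₂(0.26) = 0.5053
−0.28·log₂(0.28) = 0.5142
−0.27·log₂(0.27) = 0.5100
−0.07·log₂(0.07) = 0.2686
Sum ≈ 2.1652 → 2.1652 bits.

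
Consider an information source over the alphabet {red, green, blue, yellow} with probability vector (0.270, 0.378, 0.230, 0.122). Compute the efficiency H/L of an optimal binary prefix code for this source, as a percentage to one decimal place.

Entropy H = −Σ p log₂ p ≈ 1.8985 bits.
Huffman merges: 61/500+23/100→44/125; 27/100+44/125→311/500; 189/500+311/500→1. L = 987/500 ≈ 1.9740.
Efficiency = H/L = 1.8985/1.9740 = 96.2%.

96.2%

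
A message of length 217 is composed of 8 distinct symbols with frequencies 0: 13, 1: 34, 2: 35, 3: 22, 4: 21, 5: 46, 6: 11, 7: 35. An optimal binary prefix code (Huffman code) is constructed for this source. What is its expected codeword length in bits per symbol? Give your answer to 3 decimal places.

Probabilities are the counts divided by 217.
Repeatedly combine the two least-probable nodes; the expected code length is the sum of the merged weights.
merge 11/217 + 13/217 → 24/217
merge 3/31 + 22/217 → 43/217
merge 24/217 + 34/217 → 58/217
merge 5/31 + 5/31 → 10/31
merge 43/217 + 46/217 → 89/217
merge 58/217 + 10/31 → 128/217
merge 89/217 + 128/217 → 1
L = 24/217 + 43/217 + 58/217 + 10/31 + 89/217 + 128/217 + 1 = 629/217 ≈ 2.899 bits/symbol.

2.899 bits/symbol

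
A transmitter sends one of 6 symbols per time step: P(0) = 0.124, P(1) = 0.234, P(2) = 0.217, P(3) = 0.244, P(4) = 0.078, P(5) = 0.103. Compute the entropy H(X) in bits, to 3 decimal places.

2.463 bits

H = −Σ pᵢ log₂ pᵢ.
−0.124·log₂(0.124) = 0.3734
−0.234·log₂(0.234) = 0.4903
−0.217·log₂(0.217) = 0.4783
−0.244·log₂(0.244) = 0.4966
−0.078·log₂(0.078) = 0.2871
−0.103·log₂(0.103) = 0.3378
Sum ≈ 2.4635 → 2.463 bits.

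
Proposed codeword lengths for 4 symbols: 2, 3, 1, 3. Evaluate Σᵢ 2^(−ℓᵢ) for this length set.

1

With common denominator 2^3 = 8: Σ 2^(−ℓᵢ) = 2/8 + 1/8 + 4/8 + 1/8 = 8/8 = 1.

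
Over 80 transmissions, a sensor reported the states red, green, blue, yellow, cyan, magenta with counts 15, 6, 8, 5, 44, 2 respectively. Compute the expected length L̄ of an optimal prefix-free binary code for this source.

Probabilities are the counts divided by 80.
Repeatedly combine the two least-probable nodes; the expected code length is the sum of the merged weights.
merge 1/40 + 1/16 → 7/80
merge 3/40 + 7/80 → 13/80
merge 1/10 + 13/80 → 21/80
merge 3/16 + 21/80 → 9/20
merge 9/20 + 11/20 → 1
L = 7/80 + 13/80 + 21/80 + 9/20 + 1 = 157/80 = 1.9625 bits/symbol.

1.9625 bits/symbol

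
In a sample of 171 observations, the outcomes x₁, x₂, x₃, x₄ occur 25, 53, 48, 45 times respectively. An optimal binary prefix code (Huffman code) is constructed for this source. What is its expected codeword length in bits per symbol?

2 bits/symbol

Probabilities are the counts divided by 171.
Repeatedly combine the two least-probable nodes; the expected code length is the sum of the merged weights.
merge 25/171 + 5/19 → 70/171
merge 16/57 + 53/171 → 101/171
merge 70/171 + 101/171 → 1
L = 70/171 + 101/171 + 1 = 2 bits/symbol.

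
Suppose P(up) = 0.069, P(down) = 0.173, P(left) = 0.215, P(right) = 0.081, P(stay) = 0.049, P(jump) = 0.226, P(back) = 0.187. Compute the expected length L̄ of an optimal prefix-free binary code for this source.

Repeatedly combine the two least-probable nodes; the expected code length is the sum of the merged weights.
merge 49/1000 + 69/1000 → 59/500
merge 81/1000 + 59/500 → 199/1000
merge 173/1000 + 187/1000 → 9/25
merge 199/1000 + 43/200 → 207/500
merge 113/500 + 9/25 → 293/500
merge 207/500 + 293/500 → 1
L = 59/500 + 199/1000 + 9/25 + 207/500 + 293/500 + 1 = 2677/1000 = 2.677 bits/symbol.

2.677 bits/symbol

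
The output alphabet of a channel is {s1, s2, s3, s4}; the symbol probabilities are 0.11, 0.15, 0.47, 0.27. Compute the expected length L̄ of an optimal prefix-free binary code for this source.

Repeatedly combine the two least-probable nodes; the expected code length is the sum of the merged weights.
merge 11/100 + 3/20 → 13/50
merge 13/50 + 27/100 → 53/100
merge 47/100 + 53/100 → 1
L = 13/50 + 53/100 + 1 = 179/100 = 1.79 bits/symbol.

1.79 bits/symbol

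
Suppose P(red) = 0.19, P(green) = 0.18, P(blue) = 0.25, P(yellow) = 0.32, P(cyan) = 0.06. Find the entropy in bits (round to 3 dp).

2.170 bits

H = −Σ pᵢ log₂ pᵢ.
−0.19·log₂(0.19) = 0.4552
−0.18·log₂(0.18) = 0.4453
−0.25·log₂(0.25) = 0.5000
−0.32·log₂(0.32) = 0.5260
−0.06·log₂(0.06) = 0.2435
Sum ≈ 2.1701 → 2.170 bits.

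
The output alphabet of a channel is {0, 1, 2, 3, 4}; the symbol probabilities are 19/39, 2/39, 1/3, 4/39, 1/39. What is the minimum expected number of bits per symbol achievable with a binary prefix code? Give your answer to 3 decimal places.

1.769 bits/symbol

Repeatedly combine the two least-probable nodes; the expected code length is the sum of the merged weights.
merge 1/39 + 2/39 → 1/13
merge 1/13 + 4/39 → 7/39
merge 7/39 + 1/3 → 20/39
merge 19/39 + 20/39 → 1
L = 1/13 + 7/39 + 20/39 + 1 = 23/13 ≈ 1.769 bits/symbol.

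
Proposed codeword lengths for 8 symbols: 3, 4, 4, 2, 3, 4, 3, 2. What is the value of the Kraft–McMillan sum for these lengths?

With common denominator 2^4 = 16: Σ 2^(−ℓᵢ) = 2/16 + 1/16 + 1/16 + 4/16 + 2/16 + 1/16 + 2/16 + 4/16 = 17/16 = 1.0625.

1.0625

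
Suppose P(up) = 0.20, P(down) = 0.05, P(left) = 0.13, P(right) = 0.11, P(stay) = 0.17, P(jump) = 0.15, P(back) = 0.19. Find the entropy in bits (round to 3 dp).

2.714 bits

H = −Σ pᵢ log₂ pᵢ.
−0.20·log₂(0.20) = 0.4644
−0.05·log₂(0.05) = 0.2161
−0.13·log₂(0.13) = 0.3826
−0.11·log₂(0.11) = 0.3503
−0.17·log₂(0.17) = 0.4346
−0.15·log₂(0.15) = 0.4105
−0.19·log₂(0.19) = 0.4552
Sum ≈ 2.7138 → 2.714 bits.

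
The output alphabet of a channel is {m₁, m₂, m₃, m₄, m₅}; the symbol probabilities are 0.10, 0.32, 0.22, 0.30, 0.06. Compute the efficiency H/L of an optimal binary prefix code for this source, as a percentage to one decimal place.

97.4%

Entropy H = −Σ p log₂ p ≈ 2.1034 bits.
Huffman merges: 3/50+1/10→4/25; 4/25+11/50→19/50; 3/10+8/25→31/50; 19/50+31/50→1. L = 54/25 ≈ 2.1600.
Efficiency = H/L = 2.1034/2.1600 = 97.4%.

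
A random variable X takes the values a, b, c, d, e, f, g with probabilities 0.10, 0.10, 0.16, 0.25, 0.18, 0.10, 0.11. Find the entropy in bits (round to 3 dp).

H = −Σ pᵢ log₂ pᵢ.
−0.10·log₂(0.10) = 0.3322
−0.10·log₂(0.10) = 0.3322
−0.16·log₂(0.16) = 0.4230
−0.25·log₂(0.25) = 0.5000
−0.18·log₂(0.18) = 0.4453
−0.10·log₂(0.10) = 0.3322
−0.11·log₂(0.11) = 0.3503
Sum ≈ 2.7152 → 2.715 bits.

2.715 bits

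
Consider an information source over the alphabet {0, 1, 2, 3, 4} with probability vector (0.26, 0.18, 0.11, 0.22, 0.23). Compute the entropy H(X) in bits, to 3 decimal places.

2.269 bits

H = −Σ pᵢ log₂ pᵢ.
−0.26·log₂(0.26) = 0.5053
−0.18·log₂(0.18) = 0.4453
−0.11·log₂(0.11) = 0.3503
−0.22·log₂(0.22) = 0.4806
−0.23·log₂(0.23) = 0.4877
Sum ≈ 2.2691 → 2.269 bits.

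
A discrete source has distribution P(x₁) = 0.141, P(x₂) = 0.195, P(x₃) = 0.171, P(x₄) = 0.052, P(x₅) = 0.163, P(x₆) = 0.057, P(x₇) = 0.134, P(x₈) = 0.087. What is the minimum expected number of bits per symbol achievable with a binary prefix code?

2.914 bits/symbol

Repeatedly combine the two least-probable nodes; the expected code length is the sum of the merged weights.
merge 13/250 + 57/1000 → 109/1000
merge 87/1000 + 109/1000 → 49/250
merge 67/500 + 141/1000 → 11/40
merge 163/1000 + 171/1000 → 167/500
merge 39/200 + 49/250 → 391/1000
merge 11/40 + 167/500 → 609/1000
merge 391/1000 + 609/1000 → 1
L = 109/1000 + 49/250 + 11/40 + 167/500 + 391/1000 + 609/1000 + 1 = 1457/500 = 2.914 bits/symbol.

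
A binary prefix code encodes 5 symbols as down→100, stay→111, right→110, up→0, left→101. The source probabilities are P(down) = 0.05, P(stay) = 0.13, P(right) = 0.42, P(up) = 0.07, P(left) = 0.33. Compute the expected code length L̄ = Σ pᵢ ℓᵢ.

2.86 bits/symbol

L̄ = Σ pᵢ·ℓᵢ = 0.05·3 + 0.13·3 + 0.42·3 + 0.07·1 + 0.33·3 = 2.86 bits/symbol.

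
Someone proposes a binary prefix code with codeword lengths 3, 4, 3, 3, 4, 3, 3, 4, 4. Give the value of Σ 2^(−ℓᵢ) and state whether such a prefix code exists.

With common denominator 2^4 = 16: Σ 2^(−ℓᵢ) = 2/16 + 1/16 + 2/16 + 2/16 + 1/16 + 2/16 + 2/16 + 1/16 + 1/16 = 14/16 = 0.875.
Kraft's inequality requires Σ ≤ 1; here Σ = 0.875 ≤ 1, so such a prefix code exists.

0.875; yes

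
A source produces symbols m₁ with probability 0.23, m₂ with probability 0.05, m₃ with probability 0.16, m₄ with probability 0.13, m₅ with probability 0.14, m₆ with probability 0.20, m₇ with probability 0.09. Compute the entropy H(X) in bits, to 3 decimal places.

2.684 bits

H = −Σ pᵢ log₂ pᵢ.
−0.23·log₂(0.23) = 0.4877
−0.05·log₂(0.05) = 0.2161
−0.16·log₂(0.16) = 0.4230
−0.13·log₂(0.13) = 0.3826
−0.14·log₂(0.14) = 0.3971
−0.20·log₂(0.20) = 0.4644
−0.09·log₂(0.09) = 0.3127
Sum ≈ 2.6836 → 2.684 bits.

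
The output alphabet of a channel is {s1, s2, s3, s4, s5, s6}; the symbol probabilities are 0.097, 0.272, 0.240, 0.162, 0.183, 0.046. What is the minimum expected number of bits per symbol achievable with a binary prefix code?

Repeatedly combine the two least-probable nodes; the expected code length is the sum of the merged weights.
merge 23/500 + 97/1000 → 143/1000
merge 143/1000 + 81/500 → 61/200
merge 183/1000 + 6/25 → 423/1000
merge 34/125 + 61/200 → 577/1000
merge 423/1000 + 577/1000 → 1
L = 143/1000 + 61/200 + 423/1000 + 577/1000 + 1 = 306/125 = 2.448 bits/symbol.

2.448 bits/symbol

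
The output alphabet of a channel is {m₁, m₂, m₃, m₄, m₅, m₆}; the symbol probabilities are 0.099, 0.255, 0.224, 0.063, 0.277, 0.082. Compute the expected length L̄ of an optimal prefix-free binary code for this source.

2.389 bits/symbol

Repeatedly combine the two least-probable nodes; the expected code length is the sum of the merged weights.
merge 63/1000 + 41/500 → 29/200
merge 99/1000 + 29/200 → 61/250
merge 28/125 + 61/250 → 117/250
merge 51/200 + 277/1000 → 133/250
merge 117/250 + 133/250 → 1
L = 29/200 + 61/250 + 117/250 + 133/250 + 1 = 2389/1000 = 2.389 bits/symbol.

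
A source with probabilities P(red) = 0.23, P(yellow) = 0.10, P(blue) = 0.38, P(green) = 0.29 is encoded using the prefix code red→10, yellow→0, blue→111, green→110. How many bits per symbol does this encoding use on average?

2.57 bits/symbol

L̄ = Σ pᵢ·ℓᵢ = 0.23·2 + 0.10·1 + 0.38·3 + 0.29·3 = 2.57 bits/symbol.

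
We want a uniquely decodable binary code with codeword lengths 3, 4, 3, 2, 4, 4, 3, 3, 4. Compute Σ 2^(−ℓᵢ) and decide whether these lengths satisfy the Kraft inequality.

With common denominator 2^4 = 16: Σ 2^(−ℓᵢ) = 2/16 + 1/16 + 2/16 + 4/16 + 1/16 + 1/16 + 2/16 + 2/16 + 1/16 = 16/16 = 1.
Kraft's inequality requires Σ ≤ 1; here Σ = 1 ≤ 1, so such a prefix code exists.

1; yes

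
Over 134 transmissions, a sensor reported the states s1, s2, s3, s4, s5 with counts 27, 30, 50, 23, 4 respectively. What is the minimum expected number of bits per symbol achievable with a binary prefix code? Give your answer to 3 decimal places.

2.201 bits/symbol

Probabilities are the counts divided by 134.
Repeatedly combine the two least-probable nodes; the expected code length is the sum of the merged weights.
merge 2/67 + 23/134 → 27/134
merge 27/134 + 27/134 → 27/67
merge 15/67 + 25/67 → 40/67
merge 27/67 + 40/67 → 1
L = 27/134 + 27/67 + 40/67 + 1 = 295/134 ≈ 2.201 bits/symbol.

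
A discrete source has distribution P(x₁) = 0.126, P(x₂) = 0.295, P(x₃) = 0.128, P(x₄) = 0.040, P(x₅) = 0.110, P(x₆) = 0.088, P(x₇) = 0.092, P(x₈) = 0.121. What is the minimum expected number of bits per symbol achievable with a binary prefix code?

Repeatedly combine the two least-probable nodes; the expected code length is the sum of the merged weights.
merge 1/25 + 11/125 → 16/125
merge 23/250 + 11/100 → 101/500
merge 121/1000 + 63/500 → 247/1000
merge 16/125 + 16/125 → 32/125
merge 101/500 + 247/1000 → 449/1000
merge 32/125 + 59/200 → 551/1000
merge 449/1000 + 551/1000 → 1
L = 16/125 + 101/500 + 247/1000 + 32/125 + 449/1000 + 551/1000 + 1 = 2833/1000 = 2.833 bits/symbol.

2.833 bits/symbol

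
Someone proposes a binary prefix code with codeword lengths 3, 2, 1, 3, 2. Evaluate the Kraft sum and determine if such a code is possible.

1.25; no

With common denominator 2^3 = 8: Σ 2^(−ℓᵢ) = 1/8 + 2/8 + 4/8 + 1/8 + 2/8 = 10/8 = 1.25.
Kraft's inequality requires Σ ≤ 1; here Σ = 1.25 > 1, so no such prefix code exists.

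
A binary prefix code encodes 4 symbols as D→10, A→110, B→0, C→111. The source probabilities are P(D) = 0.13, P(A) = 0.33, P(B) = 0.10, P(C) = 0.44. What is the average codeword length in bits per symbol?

L̄ = Σ pᵢ·ℓᵢ = 0.13·2 + 0.33·3 + 0.10·1 + 0.44·3 = 2.67 bits/symbol.

2.67 bits/symbol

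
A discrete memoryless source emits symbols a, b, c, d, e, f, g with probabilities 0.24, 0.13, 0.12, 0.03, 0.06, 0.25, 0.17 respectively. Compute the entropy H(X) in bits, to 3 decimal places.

H = −Σ pᵢ log₂ pᵢ.
−0.24·log₂(0.24) = 0.4941
−0.13·log₂(0.13) = 0.3826
−0.12·log₂(0.12) = 0.3671
−0.03·log₂(0.03) = 0.1518
−0.06·log₂(0.06) = 0.2435
−0.25·log₂(0.25) = 0.5000
−0.17·log₂(0.17) = 0.4346
Sum ≈ 2.5737 → 2.574 bits.

2.574 bits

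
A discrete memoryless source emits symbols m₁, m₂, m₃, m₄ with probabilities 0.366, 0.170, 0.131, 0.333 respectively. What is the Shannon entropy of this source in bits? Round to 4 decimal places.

H = −Σ pᵢ log₂ pᵢ.
−0.366·log₂(0.366) = 0.5307
−0.170·log₂(0.170) = 0.4346
−0.131·log₂(0.131) = 0.3841
−0.333·log₂(0.333) = 0.5283
Sum ≈ 1.8777 → 1.8777 bits.

1.8777 bits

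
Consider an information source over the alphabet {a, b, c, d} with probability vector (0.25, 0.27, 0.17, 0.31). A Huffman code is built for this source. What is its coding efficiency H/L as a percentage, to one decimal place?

Entropy H = −Σ p log₂ p ≈ 1.9684 bits.
Huffman merges: 17/100+1/4→21/50; 27/100+31/100→29/50; 21/50+29/50→1. L = 2 ≈ 2.0000.
Efficiency = H/L = 1.9684/2.0000 = 98.4%.

98.4%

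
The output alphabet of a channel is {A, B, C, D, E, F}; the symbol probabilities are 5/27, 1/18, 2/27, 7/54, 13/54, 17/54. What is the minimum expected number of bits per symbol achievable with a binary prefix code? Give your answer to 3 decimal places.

2.389 bits/symbol

Repeatedly combine the two least-probable nodes; the expected code length is the sum of the merged weights.
merge 1/18 + 2/27 → 7/54
merge 7/54 + 7/54 → 7/27
merge 5/27 + 13/54 → 23/54
merge 7/27 + 17/54 → 31/54
merge 23/54 + 31/54 → 1
L = 7/54 + 7/27 + 23/54 + 31/54 + 1 = 43/18 ≈ 2.389 bits/symbol.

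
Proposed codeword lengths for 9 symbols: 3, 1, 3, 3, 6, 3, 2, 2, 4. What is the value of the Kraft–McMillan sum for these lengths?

1.578125

With common denominator 2^6 = 64: Σ 2^(−ℓᵢ) = 8/64 + 32/64 + 8/64 + 8/64 + 1/64 + 8/64 + 16/64 + 16/64 + 4/64 = 101/64 = 1.578125.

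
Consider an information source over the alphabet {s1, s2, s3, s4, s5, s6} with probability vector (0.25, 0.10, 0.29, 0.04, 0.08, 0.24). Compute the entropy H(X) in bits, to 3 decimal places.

2.321 bits

H = −Σ pᵢ log₂ pᵢ.
−0.25·log₂(0.25) = 0.5000
−0.10·log₂(0.10) = 0.3322
−0.29·log₂(0.29) = 0.5179
−0.04·log₂(0.04) = 0.1858
−0.08·log₂(0.08) = 0.2915
−0.24·log₂(0.24) = 0.4941
Sum ≈ 2.3215 → 2.321 bits.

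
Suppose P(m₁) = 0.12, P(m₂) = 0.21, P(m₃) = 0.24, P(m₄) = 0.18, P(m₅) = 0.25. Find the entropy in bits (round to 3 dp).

2.279 bits

H = −Σ pᵢ log₂ pᵢ.
−0.12·log₂(0.12) = 0.3671
−0.21·log₂(0.21) = 0.4728
−0.24·log₂(0.24) = 0.4941
−0.18·log₂(0.18) = 0.4453
−0.25·log₂(0.25) = 0.5000
Sum ≈ 2.2793 → 2.279 bits.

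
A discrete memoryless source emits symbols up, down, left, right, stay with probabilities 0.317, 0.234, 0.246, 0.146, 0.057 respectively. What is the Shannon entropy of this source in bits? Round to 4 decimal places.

H = −Σ pᵢ log₂ pᵢ.
−0.317·log₂(0.317) = 0.5254
−0.234·log₂(0.234) = 0.4903
−0.246·log₂(0.246) = 0.4977
−0.146·log₂(0.146) = 0.4053
−0.057·log₂(0.057) = 0.2356
Sum ≈ 2.1543 → 2.1543 bits.

2.1543 bits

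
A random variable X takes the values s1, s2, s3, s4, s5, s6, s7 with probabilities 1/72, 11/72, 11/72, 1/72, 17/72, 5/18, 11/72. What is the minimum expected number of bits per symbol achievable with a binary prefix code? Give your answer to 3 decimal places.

2.514 bits/symbol

Repeatedly combine the two least-probable nodes; the expected code length is the sum of the merged weights.
merge 1/72 + 1/72 → 1/36
merge 1/36 + 11/72 → 13/72
merge 11/72 + 11/72 → 11/36
merge 13/72 + 17/72 → 5/12
merge 5/18 + 11/36 → 7/12
merge 5/12 + 7/12 → 1
L = 1/36 + 13/72 + 11/36 + 5/12 + 7/12 + 1 = 181/72 ≈ 2.514 bits/symbol.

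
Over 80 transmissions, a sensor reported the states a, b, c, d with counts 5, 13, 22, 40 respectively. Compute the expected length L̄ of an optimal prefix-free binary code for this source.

1.725 bits/symbol

Probabilities are the counts divided by 80.
Repeatedly combine the two least-probable nodes; the expected code length is the sum of the merged weights.
merge 1/16 + 13/80 → 9/40
merge 9/40 + 11/40 → 1/2
merge 1/2 + 1/2 → 1
L = 9/40 + 1/2 + 1 = 69/40 = 1.725 bits/symbol.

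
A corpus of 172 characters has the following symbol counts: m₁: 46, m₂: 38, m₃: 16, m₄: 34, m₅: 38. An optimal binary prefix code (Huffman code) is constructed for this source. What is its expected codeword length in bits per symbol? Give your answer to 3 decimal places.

2.291 bits/symbol

Probabilities are the counts divided by 172.
Repeatedly combine the two least-probable nodes; the expected code length is the sum of the merged weights.
merge 4/43 + 17/86 → 25/86
merge 19/86 + 19/86 → 19/43
merge 23/86 + 25/86 → 24/43
merge 19/43 + 24/43 → 1
L = 25/86 + 19/43 + 24/43 + 1 = 197/86 ≈ 2.291 bits/symbol.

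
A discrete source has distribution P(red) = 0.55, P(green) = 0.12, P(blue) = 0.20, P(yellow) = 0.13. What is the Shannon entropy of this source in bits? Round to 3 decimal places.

1.688 bits

H = −Σ pᵢ log₂ pᵢ.
−0.55·log₂(0.55) = 0.4744
−0.12·log₂(0.12) = 0.3671
−0.20·log₂(0.20) = 0.4644
−0.13·log₂(0.13) = 0.3826
Sum ≈ 1.6885 → 1.688 bits.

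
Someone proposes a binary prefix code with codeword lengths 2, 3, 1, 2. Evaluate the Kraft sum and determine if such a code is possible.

1.125; no

With common denominator 2^3 = 8: Σ 2^(−ℓᵢ) = 2/8 + 1/8 + 4/8 + 2/8 = 9/8 = 1.125.
Kraft's inequality requires Σ ≤ 1; here Σ = 1.125 > 1, so no such prefix code exists.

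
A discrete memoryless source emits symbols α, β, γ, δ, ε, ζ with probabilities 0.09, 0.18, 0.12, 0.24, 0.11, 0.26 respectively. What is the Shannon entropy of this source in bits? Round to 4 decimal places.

2.4747 bits

H = −Σ pᵢ log₂ pᵢ.
−0.09·log₂(0.09) = 0.3127
−0.18·log₂(0.18) = 0.4453
−0.12·log₂(0.12) = 0.3671
−0.24·log₂(0.24) = 0.4941
−0.11·log₂(0.11) = 0.3503
−0.26·log₂(0.26) = 0.5053
Sum ≈ 2.4747 → 2.4747 bits.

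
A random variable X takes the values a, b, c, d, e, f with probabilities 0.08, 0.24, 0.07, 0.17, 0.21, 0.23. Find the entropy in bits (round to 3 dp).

H = −Σ pᵢ log₂ pᵢ.
−0.08·log₂(0.08) = 0.2915
−0.24·log₂(0.24) = 0.4941
−0.07·log₂(0.07) = 0.2686
−0.17·log₂(0.17) = 0.4346
−0.21·log₂(0.21) = 0.4728
−0.23·log₂(0.23) = 0.4877
Sum ≈ 2.4493 → 2.449 bits.

2.449 bits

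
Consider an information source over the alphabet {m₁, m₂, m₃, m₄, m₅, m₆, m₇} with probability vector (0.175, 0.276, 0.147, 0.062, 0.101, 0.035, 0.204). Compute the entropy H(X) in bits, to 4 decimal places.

H = −Σ pᵢ log₂ pᵢ.
−0.175·log₂(0.175) = 0.4401
−0.276·log₂(0.276) = 0.5126
−0.147·log₂(0.147) = 0.4066
−0.062·log₂(0.062) = 0.2487
−0.101·log₂(0.101) = 0.3341
−0.035·log₂(0.035) = 0.1693
−0.204·log₂(0.204) = 0.4678
Sum ≈ 2.5792 → 2.5792 bits.

2.5792 bits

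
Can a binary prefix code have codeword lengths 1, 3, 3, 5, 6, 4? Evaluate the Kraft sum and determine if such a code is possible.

0.859375; yes

With common denominator 2^6 = 64: Σ 2^(−ℓᵢ) = 32/64 + 8/64 + 8/64 + 2/64 + 1/64 + 4/64 = 55/64 = 0.859375.
Kraft's inequality requires Σ ≤ 1; here Σ = 0.859375 ≤ 1, so such a prefix code exists.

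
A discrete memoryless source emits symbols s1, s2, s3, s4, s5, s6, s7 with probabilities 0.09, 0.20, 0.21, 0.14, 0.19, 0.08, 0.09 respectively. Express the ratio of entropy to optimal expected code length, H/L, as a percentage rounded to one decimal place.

98.1%

Entropy H = −Σ p log₂ p ≈ 2.7064 bits.
Huffman merges: 2/25+9/100→17/100; 9/100+7/50→23/100; 17/100+19/100→9/25; 1/5+21/100→41/100; 23/100+9/25→59/100; 41/100+59/100→1. L = 69/25 ≈ 2.7600.
Efficiency = H/L = 2.7064/2.7600 = 98.1%.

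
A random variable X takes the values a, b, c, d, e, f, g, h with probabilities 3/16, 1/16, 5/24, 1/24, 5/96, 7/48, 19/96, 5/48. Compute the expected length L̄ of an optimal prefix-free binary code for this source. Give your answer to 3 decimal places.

Repeatedly combine the two least-probable nodes; the expected code length is the sum of the merged weights.
merge 1/24 + 5/96 → 3/32
merge 1/16 + 3/32 → 5/32
merge 5/48 + 7/48 → 1/4
merge 5/32 + 3/16 → 11/32
merge 19/96 + 5/24 → 13/32
merge 1/4 + 11/32 → 19/32
merge 13/32 + 19/32 → 1
L = 3/32 + 5/32 + 1/4 + 11/32 + 13/32 + 19/32 + 1 = 91/32 ≈ 2.844 bits/symbol.

2.844 bits/symbol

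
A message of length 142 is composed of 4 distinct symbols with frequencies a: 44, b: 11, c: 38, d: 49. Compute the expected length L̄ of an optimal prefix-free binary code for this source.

Probabilities are the counts divided by 142.
Repeatedly combine the two least-probable nodes; the expected code length is the sum of the merged weights.
merge 11/142 + 19/71 → 49/142
merge 22/71 + 49/142 → 93/142
merge 49/142 + 93/142 → 1
L = 49/142 + 93/142 + 1 = 2 bits/symbol.

2 bits/symbol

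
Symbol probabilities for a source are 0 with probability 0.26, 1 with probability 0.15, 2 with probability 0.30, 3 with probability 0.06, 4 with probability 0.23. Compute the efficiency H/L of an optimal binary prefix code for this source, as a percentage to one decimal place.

Entropy H = −Σ p log₂ p ≈ 2.1681 bits.
Huffman merges: 3/50+3/20→21/100; 21/100+23/100→11/25; 13/50+3/10→14/25; 11/25+14/25→1. L = 221/100 ≈ 2.2100.
Efficiency = H/L = 2.1681/2.2100 = 98.1%.

98.1%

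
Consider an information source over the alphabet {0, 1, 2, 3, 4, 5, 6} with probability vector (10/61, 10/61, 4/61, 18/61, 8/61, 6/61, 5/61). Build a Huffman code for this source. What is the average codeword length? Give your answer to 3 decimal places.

2.689 bits/symbol

Repeatedly combine the two least-probable nodes; the expected code length is the sum of the merged weights.
merge 4/61 + 5/61 → 9/61
merge 6/61 + 8/61 → 14/61
merge 9/61 + 10/61 → 19/61
merge 10/61 + 14/61 → 24/61
merge 18/61 + 19/61 → 37/61
merge 24/61 + 37/61 → 1
L = 9/61 + 14/61 + 19/61 + 24/61 + 37/61 + 1 = 164/61 ≈ 2.689 bits/symbol.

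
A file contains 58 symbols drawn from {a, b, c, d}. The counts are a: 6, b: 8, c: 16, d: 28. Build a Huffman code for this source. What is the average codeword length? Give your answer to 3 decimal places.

Probabilities are the counts divided by 58.
Repeatedly combine the two least-probable nodes; the expected code length is the sum of the merged weights.
merge 3/29 + 4/29 → 7/29
merge 7/29 + 8/29 → 15/29
merge 14/29 + 15/29 → 1
L = 7/29 + 15/29 + 1 = 51/29 ≈ 1.759 bits/symbol.

1.759 bits/symbol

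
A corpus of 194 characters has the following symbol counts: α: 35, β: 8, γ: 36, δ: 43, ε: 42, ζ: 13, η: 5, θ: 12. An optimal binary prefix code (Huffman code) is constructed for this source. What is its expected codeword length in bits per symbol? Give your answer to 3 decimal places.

2.758 bits/symbol

Probabilities are the counts divided by 194.
Repeatedly combine the two least-probable nodes; the expected code length is the sum of the merged weights.
merge 5/194 + 4/97 → 13/194
merge 6/97 + 13/194 → 25/194
merge 13/194 + 25/194 → 19/97
merge 35/194 + 18/97 → 71/194
merge 19/97 + 21/97 → 40/97
merge 43/194 + 71/194 → 57/97
merge 40/97 + 57/97 → 1
L = 13/194 + 25/194 + 19/97 + 71/194 + 40/97 + 57/97 + 1 = 535/194 ≈ 2.758 bits/symbol.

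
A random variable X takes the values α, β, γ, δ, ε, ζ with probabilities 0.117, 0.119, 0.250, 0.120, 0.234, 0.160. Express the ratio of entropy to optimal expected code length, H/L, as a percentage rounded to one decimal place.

99.7%

Entropy H = −Σ p log₂ p ≈ 2.5080 bits.
Huffman merges: 117/1000+119/1000→59/250; 3/25+4/25→7/25; 117/500+59/250→47/100; 1/4+7/25→53/100; 47/100+53/100→1. L = 629/250 ≈ 2.5160.
Efficiency = H/L = 2.5080/2.5160 = 99.7%.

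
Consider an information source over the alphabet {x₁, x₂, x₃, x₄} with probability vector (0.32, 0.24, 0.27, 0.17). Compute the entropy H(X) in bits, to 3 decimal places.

H = −Σ pᵢ log₂ pᵢ.
−0.32·log₂(0.32) = 0.5260
−0.24·log₂(0.24) = 0.4941
−0.27·log₂(0.27) = 0.5100
−0.17·log₂(0.17) = 0.4346
Sum ≈ 1.9648 → 1.965 bits.

1.965 bits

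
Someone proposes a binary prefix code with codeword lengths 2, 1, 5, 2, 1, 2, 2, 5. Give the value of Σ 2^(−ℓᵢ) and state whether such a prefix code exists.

2.0625; no

With common denominator 2^5 = 32: Σ 2^(−ℓᵢ) = 8/32 + 16/32 + 1/32 + 8/32 + 16/32 + 8/32 + 8/32 + 1/32 = 66/32 = 2.0625.
Kraft's inequality requires Σ ≤ 1; here Σ = 2.0625 > 1, so no such prefix code exists.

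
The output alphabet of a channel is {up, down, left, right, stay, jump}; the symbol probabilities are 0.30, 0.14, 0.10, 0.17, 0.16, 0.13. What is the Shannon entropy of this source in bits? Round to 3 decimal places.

2.491 bits

H = −Σ pᵢ log₂ pᵢ.
−0.30·log₂(0.30) = 0.5211
−0.14·log₂(0.14) = 0.3971
−0.10·log₂(0.10) = 0.3322
−0.17·log₂(0.17) = 0.4346
−0.16·log₂(0.16) = 0.4230
−0.13·log₂(0.13) = 0.3826
Sum ≈ 2.4906 → 2.491 bits.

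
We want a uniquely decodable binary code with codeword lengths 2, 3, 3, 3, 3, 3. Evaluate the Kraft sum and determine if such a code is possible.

With common denominator 2^3 = 8: Σ 2^(−ℓᵢ) = 2/8 + 1/8 + 1/8 + 1/8 + 1/8 + 1/8 = 7/8 = 0.875.
Kraft's inequality requires Σ ≤ 1; here Σ = 0.875 ≤ 1, so such a prefix code exists.

0.875; yes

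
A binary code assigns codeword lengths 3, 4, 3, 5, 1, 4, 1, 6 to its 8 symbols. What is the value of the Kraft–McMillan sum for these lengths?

1.421875

With common denominator 2^6 = 64: Σ 2^(−ℓᵢ) = 8/64 + 4/64 + 8/64 + 2/64 + 32/64 + 4/64 + 32/64 + 1/64 = 91/64 = 1.421875.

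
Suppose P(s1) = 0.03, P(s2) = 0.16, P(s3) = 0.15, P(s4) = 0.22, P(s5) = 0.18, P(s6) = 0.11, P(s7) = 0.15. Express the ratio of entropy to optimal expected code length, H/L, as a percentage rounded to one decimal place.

97.5%

Entropy H = −Σ p log₂ p ≈ 2.6720 bits.
Huffman merges: 3/100+11/100→7/50; 7/50+3/20→29/100; 3/20+4/25→31/100; 9/50+11/50→2/5; 29/100+31/100→3/5; 2/5+3/5→1. L = 137/50 ≈ 2.7400.
Efficiency = H/L = 2.6720/2.7400 = 97.5%.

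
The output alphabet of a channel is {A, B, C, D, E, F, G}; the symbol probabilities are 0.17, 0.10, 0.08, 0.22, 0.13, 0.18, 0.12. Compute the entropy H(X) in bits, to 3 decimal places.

H = −Σ pᵢ log₂ pᵢ.
−0.17·log₂(0.17) = 0.4346
−0.10·log₂(0.10) = 0.3322
−0.08·log₂(0.08) = 0.2915
−0.22·log₂(0.22) = 0.4806
−0.13·log₂(0.13) = 0.3826
−0.18·log₂(0.18) = 0.4453
−0.12·log₂(0.12) = 0.3671
Sum ≈ 2.7339 → 2.734 bits.

2.734 bits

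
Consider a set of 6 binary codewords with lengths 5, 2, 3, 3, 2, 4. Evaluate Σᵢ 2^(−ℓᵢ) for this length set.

With common denominator 2^5 = 32: Σ 2^(−ℓᵢ) = 1/32 + 8/32 + 4/32 + 4/32 + 8/32 + 2/32 = 27/32 = 0.84375.

0.84375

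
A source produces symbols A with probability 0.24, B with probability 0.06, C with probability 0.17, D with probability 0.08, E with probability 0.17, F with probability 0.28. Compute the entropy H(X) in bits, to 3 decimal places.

H = −Σ pᵢ log₂ pᵢ.
−0.24·log₂(0.24) = 0.4941
−0.06·log₂(0.06) = 0.2435
−0.17·log₂(0.17) = 0.4346
−0.08·log₂(0.08) = 0.2915
−0.17·log₂(0.17) = 0.4346
−0.28·log₂(0.28) = 0.5142
Sum ≈ 2.4126 → 2.413 bits.

2.413 bits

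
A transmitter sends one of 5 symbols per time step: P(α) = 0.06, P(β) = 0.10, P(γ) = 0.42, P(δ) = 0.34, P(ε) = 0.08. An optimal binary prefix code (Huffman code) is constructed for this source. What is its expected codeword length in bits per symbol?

Repeatedly combine the two least-probable nodes; the expected code length is the sum of the merged weights.
merge 3/50 + 2/25 → 7/50
merge 1/10 + 7/50 → 6/25
merge 6/25 + 17/50 → 29/50
merge 21/50 + 29/50 → 1
L = 7/50 + 6/25 + 29/50 + 1 = 49/25 = 1.96 bits/symbol.

1.96 bits/symbol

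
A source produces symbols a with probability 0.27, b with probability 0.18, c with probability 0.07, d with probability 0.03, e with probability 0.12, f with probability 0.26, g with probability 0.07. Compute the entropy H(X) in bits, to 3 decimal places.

H = −Σ pᵢ log₂ pᵢ.
−0.27·log₂(0.27) = 0.5100
−0.18·log₂(0.18) = 0.4453
−0.07·log₂(0.07) = 0.2686
−0.03·log₂(0.03) = 0.1518
−0.12·log₂(0.12) = 0.3671
−0.26·log₂(0.26) = 0.5053
−0.07·log₂(0.07) = 0.2686
Sum ≈ 2.5166 → 2.517 bits.

2.517 bits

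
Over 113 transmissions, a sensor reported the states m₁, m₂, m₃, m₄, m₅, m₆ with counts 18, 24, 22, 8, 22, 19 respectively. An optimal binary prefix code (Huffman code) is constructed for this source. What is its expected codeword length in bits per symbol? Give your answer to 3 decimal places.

2.593 bits/symbol

Probabilities are the counts divided by 113.
Repeatedly combine the two least-probable nodes; the expected code length is the sum of the merged weights.
merge 8/113 + 18/113 → 26/113
merge 19/113 + 22/113 → 41/113
merge 22/113 + 24/113 → 46/113
merge 26/113 + 41/113 → 67/113
merge 46/113 + 67/113 → 1
L = 26/113 + 41/113 + 46/113 + 67/113 + 1 = 293/113 ≈ 2.593 bits/symbol.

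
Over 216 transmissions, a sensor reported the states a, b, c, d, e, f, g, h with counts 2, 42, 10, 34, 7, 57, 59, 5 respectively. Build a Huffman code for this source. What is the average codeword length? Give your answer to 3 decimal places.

2.477 bits/symbol

Probabilities are the counts divided by 216.
Repeatedly combine the two least-probable nodes; the expected code length is the sum of the merged weights.
merge 1/108 + 5/216 → 7/216
merge 7/216 + 7/216 → 7/108
merge 5/108 + 7/108 → 1/9
merge 1/9 + 17/108 → 29/108
merge 7/36 + 19/72 → 11/24
merge 29/108 + 59/216 → 13/24
merge 11/24 + 13/24 → 1
L = 7/216 + 7/108 + 1/9 + 29/108 + 11/24 + 13/24 + 1 = 535/216 ≈ 2.477 bits/symbol.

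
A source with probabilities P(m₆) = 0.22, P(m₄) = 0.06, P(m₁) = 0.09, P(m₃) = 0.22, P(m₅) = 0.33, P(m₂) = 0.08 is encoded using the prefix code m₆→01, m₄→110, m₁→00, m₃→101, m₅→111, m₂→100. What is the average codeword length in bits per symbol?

2.69 bits/symbol

L̄ = Σ pᵢ·ℓᵢ = 0.22·2 + 0.06·3 + 0.09·2 + 0.22·3 + 0.33·3 + 0.08·3 = 2.69 bits/symbol.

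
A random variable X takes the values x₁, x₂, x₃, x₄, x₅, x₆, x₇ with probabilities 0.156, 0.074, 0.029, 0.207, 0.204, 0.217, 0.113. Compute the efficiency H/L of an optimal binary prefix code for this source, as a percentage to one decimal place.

Entropy H = −Σ p log₂ p ≈ 2.6162 bits.
Huffman merges: 29/1000+37/500→103/1000; 103/1000+113/1000→27/125; 39/250+51/250→9/25; 207/1000+27/125→423/1000; 217/1000+9/25→577/1000; 423/1000+577/1000→1. L = 2679/1000 ≈ 2.6790.
Efficiency = H/L = 2.6162/2.6790 = 97.7%.

97.7%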